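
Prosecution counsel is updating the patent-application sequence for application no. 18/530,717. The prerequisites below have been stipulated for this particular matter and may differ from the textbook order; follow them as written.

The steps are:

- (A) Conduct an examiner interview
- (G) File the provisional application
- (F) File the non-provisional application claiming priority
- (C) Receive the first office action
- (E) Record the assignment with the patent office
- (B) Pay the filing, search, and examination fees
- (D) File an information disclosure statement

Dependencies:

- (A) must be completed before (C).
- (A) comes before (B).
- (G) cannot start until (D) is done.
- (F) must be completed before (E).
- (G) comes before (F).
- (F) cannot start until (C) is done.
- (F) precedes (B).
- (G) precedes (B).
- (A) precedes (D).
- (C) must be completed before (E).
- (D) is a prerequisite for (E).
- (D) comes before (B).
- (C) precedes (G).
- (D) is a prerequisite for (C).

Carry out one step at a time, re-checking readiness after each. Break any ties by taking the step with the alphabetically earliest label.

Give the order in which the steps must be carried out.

(A), (D), (C), (G), (F), (B), (E)

Only (A) has no prerequisites, so it is first.
(D) needed (A), now all done → (D).
That leaves (C) as the only ready step → (C).
Next only (G) has its prerequisites met → (G).
(F) is the only step now ready → (F).
(B) and (E) are both available; (B) has the earlier label → (B).
(E) is the only step now ready → (E).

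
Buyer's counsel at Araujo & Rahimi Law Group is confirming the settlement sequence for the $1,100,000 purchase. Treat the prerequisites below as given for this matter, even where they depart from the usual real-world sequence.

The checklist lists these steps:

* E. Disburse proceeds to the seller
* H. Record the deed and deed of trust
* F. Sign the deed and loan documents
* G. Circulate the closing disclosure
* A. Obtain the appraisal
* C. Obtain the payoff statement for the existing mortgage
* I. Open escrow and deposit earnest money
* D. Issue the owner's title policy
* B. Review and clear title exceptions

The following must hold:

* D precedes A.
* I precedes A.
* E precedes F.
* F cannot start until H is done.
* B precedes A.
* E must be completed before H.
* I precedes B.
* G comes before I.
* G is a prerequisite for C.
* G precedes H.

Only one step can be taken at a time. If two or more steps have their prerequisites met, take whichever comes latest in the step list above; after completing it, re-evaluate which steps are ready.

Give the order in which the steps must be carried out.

D, G, I, B, C, A, E, H, F

Nothing is required for D, G and E. D is listed later → D first.
Now G and E have their prerequisites met. G is listed later, so G next.
Now I, C and E have their prerequisites met. I is listed later, so I next.
B now also ready, so the ready set is {B, C, E}; B is listed later → B.
A now also ready, so the ready set is {C, A, E}; C is listed later → C.
A and E are both available; A is listed later → A.
That leaves E as the only ready step → E.
H is the only step now ready → H.
F needed H and E, now all done → F.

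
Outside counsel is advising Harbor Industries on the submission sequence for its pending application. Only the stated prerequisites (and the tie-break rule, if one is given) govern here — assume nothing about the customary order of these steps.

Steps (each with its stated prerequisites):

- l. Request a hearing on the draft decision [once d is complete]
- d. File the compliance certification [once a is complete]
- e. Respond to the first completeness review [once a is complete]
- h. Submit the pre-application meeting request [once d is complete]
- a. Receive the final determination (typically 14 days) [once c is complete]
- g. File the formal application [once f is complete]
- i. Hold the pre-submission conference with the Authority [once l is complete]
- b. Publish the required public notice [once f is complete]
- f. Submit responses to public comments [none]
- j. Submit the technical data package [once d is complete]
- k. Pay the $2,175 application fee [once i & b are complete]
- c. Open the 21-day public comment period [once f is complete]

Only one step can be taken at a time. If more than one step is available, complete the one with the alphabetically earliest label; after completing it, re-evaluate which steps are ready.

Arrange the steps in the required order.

f → b → c → a → d → e → g → h → j → l → i → k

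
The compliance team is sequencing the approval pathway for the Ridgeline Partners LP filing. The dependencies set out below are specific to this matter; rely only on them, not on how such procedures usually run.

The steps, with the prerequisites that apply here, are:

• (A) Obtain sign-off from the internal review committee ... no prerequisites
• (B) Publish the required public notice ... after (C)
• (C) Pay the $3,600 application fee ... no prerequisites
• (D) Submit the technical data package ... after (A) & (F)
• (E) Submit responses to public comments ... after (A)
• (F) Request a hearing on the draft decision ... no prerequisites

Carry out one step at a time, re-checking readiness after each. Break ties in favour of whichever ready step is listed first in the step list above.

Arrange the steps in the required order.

(A) → (C) → (B) → (E) → (F) → (D)

(A), (C) and (F) have no prerequisites; (A) is listed earlier, so (A) is first.
Ready: (C), (E) and (F). (C) is listed earlier → (C).
(B) now also ready, so the ready set is {(B), (E), (F)}; (B) is listed earlier → (B).
Ready: (E) and (F). (E) is listed earlier → (E).
(F) is the only step now ready → (F).
Next only (D) has its prerequisites met → (D).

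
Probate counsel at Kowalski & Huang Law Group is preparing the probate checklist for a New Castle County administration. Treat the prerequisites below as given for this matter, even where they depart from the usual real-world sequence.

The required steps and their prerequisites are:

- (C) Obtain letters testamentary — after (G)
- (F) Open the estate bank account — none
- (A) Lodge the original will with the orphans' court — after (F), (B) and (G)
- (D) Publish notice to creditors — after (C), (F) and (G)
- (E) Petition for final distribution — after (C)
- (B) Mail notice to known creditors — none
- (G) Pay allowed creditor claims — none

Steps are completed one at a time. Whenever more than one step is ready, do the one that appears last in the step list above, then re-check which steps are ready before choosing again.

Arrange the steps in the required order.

(G) (B) (F) (A) (C) (E) (D)

Nothing is required for (G), (B) and (F). (G) is listed later → (G) first.
(C) now also ready, so the ready set is {(B), (F), (C)}; (B) is listed later → (B).
Now (F) and (C) have their prerequisites met. (F) is listed later, so (F) next.
Now (A) and (C) have their prerequisites met. (A) is listed later, so (A) next.
(C) is the only step now ready → (C).
Now (E) and (D) have their prerequisites met. (E) is listed later, so (E) next.
Next only (D) has its prerequisites met → (D).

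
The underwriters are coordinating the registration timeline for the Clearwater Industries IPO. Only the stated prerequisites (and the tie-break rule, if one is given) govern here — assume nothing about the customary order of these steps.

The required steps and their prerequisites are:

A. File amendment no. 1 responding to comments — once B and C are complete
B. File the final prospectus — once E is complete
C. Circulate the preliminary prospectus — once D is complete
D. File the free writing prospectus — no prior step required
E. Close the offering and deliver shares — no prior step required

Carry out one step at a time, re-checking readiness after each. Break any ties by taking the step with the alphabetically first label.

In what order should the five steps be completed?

Nothing is required for D and E. D has the earlier label → D first.
C and E are both available; C has the earlier label → C.
That leaves E as the only ready step → E.
B is the only step now ready → B.
A is the only step now ready → A.

D, C, E, B, A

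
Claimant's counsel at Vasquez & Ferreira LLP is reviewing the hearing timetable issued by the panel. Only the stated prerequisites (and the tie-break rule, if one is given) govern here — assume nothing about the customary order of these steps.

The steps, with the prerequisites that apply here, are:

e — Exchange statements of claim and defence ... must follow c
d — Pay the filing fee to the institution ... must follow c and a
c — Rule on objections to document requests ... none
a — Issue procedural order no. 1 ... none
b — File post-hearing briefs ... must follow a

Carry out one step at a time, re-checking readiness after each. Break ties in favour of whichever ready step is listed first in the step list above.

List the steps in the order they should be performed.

Nothing is required for c and a. c is listed earlier → c first.
e now also ready, so the ready set is {e, a}; e is listed earlier → e.
That leaves a as the only ready step → a.
Now d and b have their prerequisites met. d is listed earlier, so d next.
b is the only step now ready → b.

c, e, a, d, b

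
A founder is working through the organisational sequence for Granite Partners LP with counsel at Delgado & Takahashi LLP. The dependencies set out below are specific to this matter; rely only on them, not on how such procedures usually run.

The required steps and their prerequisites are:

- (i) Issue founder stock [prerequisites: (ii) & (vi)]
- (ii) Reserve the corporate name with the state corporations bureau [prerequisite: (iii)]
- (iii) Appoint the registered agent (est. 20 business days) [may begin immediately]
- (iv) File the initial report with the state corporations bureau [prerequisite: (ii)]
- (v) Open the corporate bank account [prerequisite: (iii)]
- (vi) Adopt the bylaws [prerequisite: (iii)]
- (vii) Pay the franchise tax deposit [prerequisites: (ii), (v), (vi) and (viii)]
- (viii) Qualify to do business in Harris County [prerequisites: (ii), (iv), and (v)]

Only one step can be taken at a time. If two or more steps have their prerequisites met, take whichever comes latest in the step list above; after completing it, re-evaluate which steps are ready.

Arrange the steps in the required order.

(iii) → (vi) → (v) → (ii) → (iv) → (viii) → (vii) → (i)

(iii) is the only step with nothing outstanding, so it goes first.
(vi), (v) and (ii) are all available; (vi) is listed later → (vi).
Ready: (v) and (ii). (v) is listed later → (v).
(ii) needed (iii), now all done → (ii).
Ready: (iv) and (i). (iv) is listed later → (iv).
(viii) now also ready, so the ready set is {(viii), (i)}; (viii) is listed later → (viii).
(vii) and (i) are both available; (vii) is listed later → (vii).
(i) needed (vi) and (ii), now all done → (i).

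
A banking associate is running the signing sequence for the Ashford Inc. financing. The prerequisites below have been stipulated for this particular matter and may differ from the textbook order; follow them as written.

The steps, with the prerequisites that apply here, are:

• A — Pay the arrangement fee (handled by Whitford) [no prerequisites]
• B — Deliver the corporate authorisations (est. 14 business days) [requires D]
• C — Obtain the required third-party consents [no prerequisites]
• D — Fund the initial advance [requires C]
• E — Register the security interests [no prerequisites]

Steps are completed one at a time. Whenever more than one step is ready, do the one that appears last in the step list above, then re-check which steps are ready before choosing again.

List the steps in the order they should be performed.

E, C and A have no prerequisites; E is listed later, so E is first.
Now C and A have their prerequisites met. C is listed later, so C next.
D now also ready, so the ready set is {D, A}; D is listed later → D.
Now B and A have their prerequisites met. B is listed later, so B next.
That leaves A as the only ready step → A.

E, C, D, B, A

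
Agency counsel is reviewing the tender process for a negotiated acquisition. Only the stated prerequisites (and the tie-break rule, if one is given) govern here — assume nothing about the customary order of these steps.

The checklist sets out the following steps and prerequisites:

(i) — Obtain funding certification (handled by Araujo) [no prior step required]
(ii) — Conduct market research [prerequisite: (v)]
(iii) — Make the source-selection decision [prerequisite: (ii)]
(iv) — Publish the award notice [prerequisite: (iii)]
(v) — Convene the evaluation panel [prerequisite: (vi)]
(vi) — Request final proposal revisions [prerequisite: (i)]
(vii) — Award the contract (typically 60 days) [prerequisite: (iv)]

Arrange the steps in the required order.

(i) has no prerequisites → (i) first.
That leaves (vi) as the only ready step → (vi).
That leaves (v) as the only ready step → (v).
(ii) needed (v), now all done → (ii).
(iii) is the only step now ready → (iii).
(iv) needed (iii), now all done → (iv).
(vii) is the only step now ready → (vii).

(i) (vi) (v) (ii) (iii) (iv) (vii)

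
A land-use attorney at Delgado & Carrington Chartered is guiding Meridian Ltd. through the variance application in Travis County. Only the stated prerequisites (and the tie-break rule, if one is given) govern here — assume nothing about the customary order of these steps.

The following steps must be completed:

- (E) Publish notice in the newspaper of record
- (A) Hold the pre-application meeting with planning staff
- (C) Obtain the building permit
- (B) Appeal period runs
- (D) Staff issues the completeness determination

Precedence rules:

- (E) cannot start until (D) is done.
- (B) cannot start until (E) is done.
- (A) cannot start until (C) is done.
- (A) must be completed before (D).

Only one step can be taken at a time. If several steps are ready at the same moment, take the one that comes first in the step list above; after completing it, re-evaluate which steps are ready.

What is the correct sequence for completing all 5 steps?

(C), (A), (D), (E), (B)

Only (C) has no prerequisites, so it is first.
Next only (A) has its prerequisites met → (A).
(D) needed (A), now all done → (D).
(E) is the only step now ready → (E).
Next only (B) has its prerequisites met → (B).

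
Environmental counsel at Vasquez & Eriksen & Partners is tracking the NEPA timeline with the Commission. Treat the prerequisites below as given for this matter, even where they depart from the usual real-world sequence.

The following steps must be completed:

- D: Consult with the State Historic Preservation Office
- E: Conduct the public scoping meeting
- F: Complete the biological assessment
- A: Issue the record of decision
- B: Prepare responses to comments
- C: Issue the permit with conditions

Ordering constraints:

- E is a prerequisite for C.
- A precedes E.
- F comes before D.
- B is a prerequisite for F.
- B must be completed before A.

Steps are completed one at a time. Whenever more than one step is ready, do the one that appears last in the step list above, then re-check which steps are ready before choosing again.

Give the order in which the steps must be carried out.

B A F E C D

B has no prerequisites → B first.
Ready: A and F. A is listed later → A.
Ready: F and E. F is listed later → F.
Now E and D have their prerequisites met. E is listed later, so E next.
C now also ready, so the ready set is {C, D}; C is listed later → C.
D needed F, now all done → D.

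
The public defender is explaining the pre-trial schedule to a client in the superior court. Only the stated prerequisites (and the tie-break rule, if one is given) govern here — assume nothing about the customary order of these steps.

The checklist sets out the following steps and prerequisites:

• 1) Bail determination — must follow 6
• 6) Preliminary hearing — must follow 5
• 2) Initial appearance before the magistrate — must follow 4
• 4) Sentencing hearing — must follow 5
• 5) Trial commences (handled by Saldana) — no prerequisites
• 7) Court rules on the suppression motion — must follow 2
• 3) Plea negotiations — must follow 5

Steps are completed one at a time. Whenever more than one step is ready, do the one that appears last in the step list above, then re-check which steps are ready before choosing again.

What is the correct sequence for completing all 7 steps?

5 has no prerequisites → 5 first.
Now 3, 4 and 6 have their prerequisites met. 3 is listed later, so 3 next.
Now 4 and 6 have their prerequisites met. 4 is listed later, so 4 next.
Ready: 2 and 6. 2 is listed later → 2.
Now 7 and 6 have their prerequisites met. 7 is listed later, so 7 next.
6 needed 5, now all done → 6.
1 is the only step now ready → 1.

5 3 4 2 7 6 1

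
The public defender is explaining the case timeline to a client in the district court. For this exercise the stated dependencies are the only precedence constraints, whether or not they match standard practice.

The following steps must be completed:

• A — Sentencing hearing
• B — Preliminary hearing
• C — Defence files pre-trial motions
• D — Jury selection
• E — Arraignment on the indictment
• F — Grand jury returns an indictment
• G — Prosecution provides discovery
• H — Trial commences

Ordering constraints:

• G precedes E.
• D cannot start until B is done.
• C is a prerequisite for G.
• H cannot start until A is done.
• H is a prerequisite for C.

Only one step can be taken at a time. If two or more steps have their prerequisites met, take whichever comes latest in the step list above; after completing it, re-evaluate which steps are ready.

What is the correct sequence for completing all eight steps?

F, B and A have no prerequisites; F is listed later, so F is first.
B and A are both available; B is listed later → B.
D and A are both available; D is listed later → D.
A is the only step now ready → A.
H is the only step now ready → H.
C needed H, now all done → C.
That leaves G as the only ready step → G.
E needed G, now all done → E.

F, B, D, A, H, C, G, E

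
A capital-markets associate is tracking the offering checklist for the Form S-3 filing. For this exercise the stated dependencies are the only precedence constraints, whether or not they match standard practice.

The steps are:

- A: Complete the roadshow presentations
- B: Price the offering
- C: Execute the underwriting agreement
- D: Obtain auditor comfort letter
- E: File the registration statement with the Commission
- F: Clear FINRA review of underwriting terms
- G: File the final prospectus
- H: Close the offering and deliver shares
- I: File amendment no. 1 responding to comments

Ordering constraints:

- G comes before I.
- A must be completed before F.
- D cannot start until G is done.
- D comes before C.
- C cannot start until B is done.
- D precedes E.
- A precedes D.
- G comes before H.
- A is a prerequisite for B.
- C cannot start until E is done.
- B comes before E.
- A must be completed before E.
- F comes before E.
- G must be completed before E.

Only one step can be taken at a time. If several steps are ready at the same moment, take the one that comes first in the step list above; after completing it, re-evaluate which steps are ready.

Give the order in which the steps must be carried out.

Nothing is required for A and G. A is listed earlier → A first.
B, F and G are all available; B is listed earlier → B.
Ready: F and G. F is listed earlier → F.
G is the only step now ready → G.
D, H and I are all available; D is listed earlier → D.
E now also ready, so the ready set is {E, H, I}; E is listed earlier → E.
C, H and I are all available; C is listed earlier → C.
Now H and I have their prerequisites met. H is listed earlier, so H next.
That leaves I as the only ready step → I.

A, B, F, G, D, E, C, H, I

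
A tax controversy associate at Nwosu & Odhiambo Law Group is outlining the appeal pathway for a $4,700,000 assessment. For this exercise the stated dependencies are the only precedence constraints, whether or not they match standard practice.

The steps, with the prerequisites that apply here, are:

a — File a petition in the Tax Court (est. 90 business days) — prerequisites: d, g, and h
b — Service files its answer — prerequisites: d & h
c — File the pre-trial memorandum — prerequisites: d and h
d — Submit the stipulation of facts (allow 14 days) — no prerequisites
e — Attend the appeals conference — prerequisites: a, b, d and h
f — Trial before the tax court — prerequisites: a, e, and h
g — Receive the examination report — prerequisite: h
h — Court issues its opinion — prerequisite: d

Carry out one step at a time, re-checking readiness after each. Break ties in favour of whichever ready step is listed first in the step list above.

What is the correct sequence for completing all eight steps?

d, h, b, c, g, a, e, f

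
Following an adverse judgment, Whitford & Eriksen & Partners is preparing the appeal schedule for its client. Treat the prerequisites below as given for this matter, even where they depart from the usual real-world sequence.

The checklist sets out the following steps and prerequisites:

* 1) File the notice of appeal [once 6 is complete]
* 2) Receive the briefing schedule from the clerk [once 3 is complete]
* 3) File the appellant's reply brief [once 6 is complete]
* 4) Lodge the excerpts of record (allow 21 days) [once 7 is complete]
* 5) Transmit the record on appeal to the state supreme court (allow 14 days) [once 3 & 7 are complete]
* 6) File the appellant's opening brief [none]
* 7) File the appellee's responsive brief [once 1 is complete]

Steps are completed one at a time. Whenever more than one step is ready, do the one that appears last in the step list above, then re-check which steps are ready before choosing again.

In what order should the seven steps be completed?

6, 3, 2, 1, 7, 5, 4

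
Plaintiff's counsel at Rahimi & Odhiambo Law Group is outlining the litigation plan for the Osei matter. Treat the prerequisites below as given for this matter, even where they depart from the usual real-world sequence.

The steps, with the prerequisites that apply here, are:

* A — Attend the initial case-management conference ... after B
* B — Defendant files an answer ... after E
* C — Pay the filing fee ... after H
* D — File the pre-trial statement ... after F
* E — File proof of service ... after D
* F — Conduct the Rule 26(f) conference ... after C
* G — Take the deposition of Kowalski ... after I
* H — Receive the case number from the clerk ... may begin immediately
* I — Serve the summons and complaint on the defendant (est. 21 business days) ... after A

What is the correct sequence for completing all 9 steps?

Only H has no prerequisites, so it is first.
Next only C has its prerequisites met → C.
Next only F has its prerequisites met → F.
D needed F, now all done → D.
E needed D, now all done → E.
B needed E, now all done → B.
A needed B, now all done → A.
I is the only step now ready → I.
G needed I, now all done → G.

H C F D E B A I G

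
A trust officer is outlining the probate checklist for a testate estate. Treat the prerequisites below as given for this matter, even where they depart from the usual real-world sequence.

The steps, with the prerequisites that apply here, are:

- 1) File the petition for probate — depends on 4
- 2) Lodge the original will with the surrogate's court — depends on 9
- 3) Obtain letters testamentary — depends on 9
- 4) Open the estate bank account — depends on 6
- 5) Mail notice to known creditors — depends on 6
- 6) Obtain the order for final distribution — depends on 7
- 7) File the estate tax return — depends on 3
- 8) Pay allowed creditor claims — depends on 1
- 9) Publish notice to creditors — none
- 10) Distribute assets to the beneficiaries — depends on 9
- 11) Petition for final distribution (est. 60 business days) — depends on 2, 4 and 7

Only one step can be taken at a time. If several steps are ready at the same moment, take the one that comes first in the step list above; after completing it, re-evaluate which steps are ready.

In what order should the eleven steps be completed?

9 2 3 7 6 4 1 5 8 10 11

Only 9 has no prerequisites, so it is first.
Now 2, 3 and 10 have their prerequisites met. 2 is listed earlier, so 2 next.
Ready: 3 and 10. 3 is listed earlier → 3.
7 now also ready, so the ready set is {7, 10}; 7 is listed earlier → 7.
Ready: 6 and 10. 6 is listed earlier → 6.
4 and 5 now also ready, so the ready set is {4, 5, 10}; 4 is listed earlier → 4.
1 and 11 now also ready, so the ready set is {1, 5, 10, 11}; 1 is listed earlier → 1.
8 now also ready, so the ready set is {5, 8, 10, 11}; 5 is listed earlier → 5.
Ready: 8, 10 and 11. 8 is listed earlier → 8.
10 and 11 are both available; 10 is listed earlier → 10.
Next only 11 has its prerequisites met → 11.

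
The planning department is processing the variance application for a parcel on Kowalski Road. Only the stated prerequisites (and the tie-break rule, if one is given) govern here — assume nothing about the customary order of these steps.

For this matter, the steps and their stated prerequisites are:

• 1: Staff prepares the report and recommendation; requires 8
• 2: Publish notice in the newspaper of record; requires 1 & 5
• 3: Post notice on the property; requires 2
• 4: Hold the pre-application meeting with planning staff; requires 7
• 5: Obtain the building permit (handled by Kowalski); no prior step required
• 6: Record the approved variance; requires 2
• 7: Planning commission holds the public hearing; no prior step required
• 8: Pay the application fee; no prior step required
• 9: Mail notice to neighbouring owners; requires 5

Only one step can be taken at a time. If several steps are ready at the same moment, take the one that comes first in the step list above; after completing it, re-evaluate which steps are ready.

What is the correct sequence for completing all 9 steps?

5, 7, 4, 8, 1, 2, 3, 6, 9

Nothing is required for 5, 7 and 8. 5 is listed earlier → 5 first.
Ready: 7, 8 and 9. 7 is listed earlier → 7.
4, 8 and 9 are all available; 4 is listed earlier → 4.
Ready: 8 and 9. 8 is listed earlier → 8.
Ready: 1 and 9. 1 is listed earlier → 1.
2 now also ready, so the ready set is {2, 9}; 2 is listed earlier → 2.
3 and 6 now also ready, so the ready set is {3, 6, 9}; 3 is listed earlier → 3.
6 and 9 are both available; 6 is listed earlier → 6.
9 is the only step now ready → 9.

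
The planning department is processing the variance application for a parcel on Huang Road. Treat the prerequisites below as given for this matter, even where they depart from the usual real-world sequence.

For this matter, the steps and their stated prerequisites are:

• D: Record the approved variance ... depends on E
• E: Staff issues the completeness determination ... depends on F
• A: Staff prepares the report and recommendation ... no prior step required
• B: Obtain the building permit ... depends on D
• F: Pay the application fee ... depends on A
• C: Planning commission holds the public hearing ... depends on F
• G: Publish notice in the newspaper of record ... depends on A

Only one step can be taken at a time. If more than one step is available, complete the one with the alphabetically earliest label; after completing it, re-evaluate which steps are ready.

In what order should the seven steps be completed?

A → F → C → E → D → B → G

Only A has no prerequisites, so it is first.
F and G are both available; F has the earlier label → F.
C and E now also ready, so the ready set is {C, E, G}; C has the earlier label → C.
E and G are both available; E has the earlier label → E.
Now D and G have their prerequisites met. D has the earlier label, so D next.
B now also ready, so the ready set is {B, G}; B has the earlier label → B.
That leaves G as the only ready step → G.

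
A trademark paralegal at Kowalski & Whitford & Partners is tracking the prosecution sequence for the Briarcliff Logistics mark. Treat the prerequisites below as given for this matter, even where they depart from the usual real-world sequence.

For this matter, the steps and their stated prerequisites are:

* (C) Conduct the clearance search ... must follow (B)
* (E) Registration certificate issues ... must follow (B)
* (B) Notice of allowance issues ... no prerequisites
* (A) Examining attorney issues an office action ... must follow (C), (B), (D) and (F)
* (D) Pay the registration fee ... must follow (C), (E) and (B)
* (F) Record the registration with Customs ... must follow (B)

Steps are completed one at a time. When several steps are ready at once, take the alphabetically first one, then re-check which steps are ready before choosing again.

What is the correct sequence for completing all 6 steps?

(B) (C) (E) (D) (F) (A)

Only (B) has no prerequisites, so it is first.
Ready: (C), (E) and (F). (C) has the earlier label → (C).
Ready: (E) and (F). (E) has the earlier label → (E).
(D) now also ready, so the ready set is {(D), (F)}; (D) has the earlier label → (D).
(F) needed (B), now all done → (F).
(A) needed (B), (C), (D) and (F), now all done → (A).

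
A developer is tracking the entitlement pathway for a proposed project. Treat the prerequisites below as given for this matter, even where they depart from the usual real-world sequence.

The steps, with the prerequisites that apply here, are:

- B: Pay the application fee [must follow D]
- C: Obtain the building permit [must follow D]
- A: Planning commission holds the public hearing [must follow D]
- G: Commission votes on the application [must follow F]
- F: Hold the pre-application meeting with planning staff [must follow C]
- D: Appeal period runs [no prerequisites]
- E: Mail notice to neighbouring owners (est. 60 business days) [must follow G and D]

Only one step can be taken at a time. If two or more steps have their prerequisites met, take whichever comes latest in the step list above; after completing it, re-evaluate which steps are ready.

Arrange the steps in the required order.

Only D has no prerequisites, so it is first.
Now A, C and B have their prerequisites met. A is listed later, so A next.
Now C and B have their prerequisites met. C is listed later, so C next.
F and B are both available; F is listed later → F.
G now also ready, so the ready set is {G, B}; G is listed later → G.
E and B are both available; E is listed later → E.
B needed D, now all done → B.

D → A → C → F → G → E → B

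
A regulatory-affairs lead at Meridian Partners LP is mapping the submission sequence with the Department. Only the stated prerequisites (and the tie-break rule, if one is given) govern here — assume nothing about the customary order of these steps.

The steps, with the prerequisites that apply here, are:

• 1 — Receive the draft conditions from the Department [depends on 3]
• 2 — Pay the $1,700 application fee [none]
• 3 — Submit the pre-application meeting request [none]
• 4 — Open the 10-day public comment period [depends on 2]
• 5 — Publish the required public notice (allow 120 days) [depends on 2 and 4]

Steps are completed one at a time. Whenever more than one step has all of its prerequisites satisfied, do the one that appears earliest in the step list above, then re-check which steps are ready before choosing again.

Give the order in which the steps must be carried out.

2, 3, 1, 4, 5

Nothing is required for 2 and 3. 2 is listed earlier → 2 first.
4 now also ready, so the ready set is {3, 4}; 3 is listed earlier → 3.
Ready: 1 and 4. 1 is listed earlier → 1.
4 needed 2, now all done → 4.
5 needed 2 and 4, now all done → 5.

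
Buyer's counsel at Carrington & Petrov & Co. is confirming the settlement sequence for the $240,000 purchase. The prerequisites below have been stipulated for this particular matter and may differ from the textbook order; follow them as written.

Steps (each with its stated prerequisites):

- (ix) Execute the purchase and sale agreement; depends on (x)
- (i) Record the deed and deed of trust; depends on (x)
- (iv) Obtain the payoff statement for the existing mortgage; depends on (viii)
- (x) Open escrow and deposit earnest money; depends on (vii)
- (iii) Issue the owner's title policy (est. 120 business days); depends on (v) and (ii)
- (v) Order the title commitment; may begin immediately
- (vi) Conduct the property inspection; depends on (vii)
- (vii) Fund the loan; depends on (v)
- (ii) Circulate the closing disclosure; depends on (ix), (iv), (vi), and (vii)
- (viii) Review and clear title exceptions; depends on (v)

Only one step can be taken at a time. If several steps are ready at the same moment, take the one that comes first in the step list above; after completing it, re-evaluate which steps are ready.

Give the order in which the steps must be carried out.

(v), (vii), (x), (ix), (i), (vi), (viii), (iv), (ii), (iii)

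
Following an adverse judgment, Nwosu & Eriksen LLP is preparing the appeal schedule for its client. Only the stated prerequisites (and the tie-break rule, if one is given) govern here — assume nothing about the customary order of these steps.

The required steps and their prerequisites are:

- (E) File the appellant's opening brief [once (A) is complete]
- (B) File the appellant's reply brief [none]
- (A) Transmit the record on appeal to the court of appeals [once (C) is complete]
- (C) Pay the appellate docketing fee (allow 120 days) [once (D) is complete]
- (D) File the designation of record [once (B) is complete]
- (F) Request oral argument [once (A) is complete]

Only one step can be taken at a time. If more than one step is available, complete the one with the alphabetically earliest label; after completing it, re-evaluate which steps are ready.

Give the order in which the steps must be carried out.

(B) has no prerequisites → (B) first.
That leaves (D) as the only ready step → (D).
Next only (C) has its prerequisites met → (C).
(A) needed (C), now all done → (A).
Now (E) and (F) have their prerequisites met. (E) has the earlier label, so (E) next.
(F) needed (A), now all done → (F).

(B), (D), (C), (A), (E), (F)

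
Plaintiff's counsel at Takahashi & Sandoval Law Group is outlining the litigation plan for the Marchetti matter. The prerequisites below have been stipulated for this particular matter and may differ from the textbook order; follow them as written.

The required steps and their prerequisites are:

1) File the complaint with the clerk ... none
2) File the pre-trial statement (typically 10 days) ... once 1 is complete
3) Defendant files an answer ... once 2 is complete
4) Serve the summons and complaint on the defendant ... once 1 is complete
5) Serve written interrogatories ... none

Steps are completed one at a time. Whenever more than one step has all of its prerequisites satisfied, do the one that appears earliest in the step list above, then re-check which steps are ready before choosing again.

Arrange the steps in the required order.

1 and 5 have no prerequisites; 1 is listed earlier, so 1 is first.
2 and 4 now also ready, so the ready set is {2, 4, 5}; 2 is listed earlier → 2.
3 now also ready, so the ready set is {3, 4, 5}; 3 is listed earlier → 3.
4 and 5 are both available; 4 is listed earlier → 4.
That leaves 5 as the only ready step → 5.

1, 2, 3, 4, 5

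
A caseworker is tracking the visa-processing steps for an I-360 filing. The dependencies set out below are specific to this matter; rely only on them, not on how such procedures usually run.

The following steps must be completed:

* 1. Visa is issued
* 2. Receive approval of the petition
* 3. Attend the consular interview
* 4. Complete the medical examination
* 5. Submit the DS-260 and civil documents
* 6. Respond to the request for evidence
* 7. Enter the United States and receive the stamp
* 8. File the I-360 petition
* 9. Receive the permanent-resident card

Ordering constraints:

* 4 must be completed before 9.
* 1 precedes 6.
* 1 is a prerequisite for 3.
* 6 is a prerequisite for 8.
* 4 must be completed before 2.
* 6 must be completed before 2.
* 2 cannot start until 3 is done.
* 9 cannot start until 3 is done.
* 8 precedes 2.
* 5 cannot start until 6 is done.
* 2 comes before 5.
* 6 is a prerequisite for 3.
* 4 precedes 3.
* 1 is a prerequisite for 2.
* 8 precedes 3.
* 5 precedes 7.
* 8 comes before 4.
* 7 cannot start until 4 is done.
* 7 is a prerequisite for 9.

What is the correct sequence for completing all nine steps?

1 → 6 → 8 → 4 → 3 → 2 → 5 → 7 → 9

1 has no prerequisites → 1 first.
Next only 6 has its prerequisites met → 6.
8 is the only step now ready → 8.
That leaves 4 as the only ready step → 4.
3 is the only step now ready → 3.
2 is the only step now ready → 2.
5 is the only step now ready → 5.
7 needed 4 and 5, now all done → 7.
9 is the only step now ready → 9.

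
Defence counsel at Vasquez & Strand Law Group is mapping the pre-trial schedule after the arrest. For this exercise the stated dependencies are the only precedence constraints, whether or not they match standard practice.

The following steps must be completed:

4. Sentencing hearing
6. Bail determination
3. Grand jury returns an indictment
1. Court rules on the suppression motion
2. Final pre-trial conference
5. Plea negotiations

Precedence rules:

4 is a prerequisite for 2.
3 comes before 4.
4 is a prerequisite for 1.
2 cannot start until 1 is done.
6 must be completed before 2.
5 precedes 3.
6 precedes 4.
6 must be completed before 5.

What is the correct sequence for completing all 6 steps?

6, 5, 3, 4, 1, 2

6 is the only step with nothing outstanding, so it goes first.
5 needed 6, now all done → 5.
Next only 3 has its prerequisites met → 3.
Next only 4 has its prerequisites met → 4.
That leaves 1 as the only ready step → 1.
That leaves 2 as the only ready step → 2.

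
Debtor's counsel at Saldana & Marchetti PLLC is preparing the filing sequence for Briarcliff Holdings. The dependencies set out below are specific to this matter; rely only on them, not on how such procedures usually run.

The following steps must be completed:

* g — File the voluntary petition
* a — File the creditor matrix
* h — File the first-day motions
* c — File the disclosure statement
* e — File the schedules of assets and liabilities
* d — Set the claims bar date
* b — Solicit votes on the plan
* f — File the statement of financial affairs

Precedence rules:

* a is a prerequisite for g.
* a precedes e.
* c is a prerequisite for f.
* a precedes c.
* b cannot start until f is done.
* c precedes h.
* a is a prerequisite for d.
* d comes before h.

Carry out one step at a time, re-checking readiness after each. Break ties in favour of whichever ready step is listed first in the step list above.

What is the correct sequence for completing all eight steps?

a → g → c → e → d → h → f → b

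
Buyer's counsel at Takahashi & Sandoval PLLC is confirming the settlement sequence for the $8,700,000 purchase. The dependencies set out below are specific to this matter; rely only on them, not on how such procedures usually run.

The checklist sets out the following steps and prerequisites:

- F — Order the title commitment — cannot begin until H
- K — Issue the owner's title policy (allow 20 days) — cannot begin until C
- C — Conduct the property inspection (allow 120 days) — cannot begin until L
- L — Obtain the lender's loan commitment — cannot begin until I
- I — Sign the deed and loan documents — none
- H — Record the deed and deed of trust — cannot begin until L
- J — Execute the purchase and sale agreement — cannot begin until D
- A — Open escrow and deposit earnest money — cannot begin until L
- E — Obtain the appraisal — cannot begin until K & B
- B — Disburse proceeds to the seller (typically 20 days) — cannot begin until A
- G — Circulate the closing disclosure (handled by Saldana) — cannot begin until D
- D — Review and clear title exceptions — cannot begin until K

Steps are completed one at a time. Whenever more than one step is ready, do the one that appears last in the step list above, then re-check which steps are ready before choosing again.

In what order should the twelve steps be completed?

I → L → A → B → H → C → K → D → G → E → J → F

Only I has no prerequisites, so it is first.
L needed I, now all done → L.
Ready: A, H and C. A is listed later → A.
B now also ready, so the ready set is {B, H, C}; B is listed later → B.
Now H and C have their prerequisites met. H is listed later, so H next.
Ready: C and F. C is listed later → C.
Now K and F have their prerequisites met. K is listed later, so K next.
D, E and F are all available; D is listed later → D.
G, E, J and F are all available; G is listed later → G.
Ready: E, J and F. E is listed later → E.
J and F are both available; J is listed later → J.
F needed H, now all done → F.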